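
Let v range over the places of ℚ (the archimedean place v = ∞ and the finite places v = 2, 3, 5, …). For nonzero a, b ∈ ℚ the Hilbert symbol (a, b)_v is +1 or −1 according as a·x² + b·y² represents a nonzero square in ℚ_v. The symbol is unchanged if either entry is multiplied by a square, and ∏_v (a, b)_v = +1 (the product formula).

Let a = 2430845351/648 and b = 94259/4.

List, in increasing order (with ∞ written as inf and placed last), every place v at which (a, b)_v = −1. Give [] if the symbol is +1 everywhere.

[17, 37]

(a, b) ≡ (23902, 779) mod (ℚ^×)²; places V = {2, 3, 11, 17, 19, 37, 41, ∞}.
(a,b)_17: α=1, u≡5; β=0, v≡7 (mod 17); (5|17)=-1, (7|17)=-1; sign (−1)^0·-1^0·-1^1 = -1.
(a,b)_19: α=1, u≡6; β=1, v≡10 (mod 19); (6|19)=+1, (10|19)=-1; sign (−1)^1·+1^1·-1^1 = +1.
(a,b)_2: α=-3, β=-2; u≡7, v≡3 (mod 8); ε(u)ε(v)=1·1, αω(v)=-3·1, βω(u)=-2·0; sum ≡ 0  ⇒  +1.
(a,b)_∞: sgn(23902)=+, sgn(779)=+, so +1.
(a,b)_37: α=1, u≡19; β=0, v≡5 (mod 37); (19|37)=-1, (5|37)=-1; sign (−1)^0·-1^0·-1^1 = -1.
(a,b)_11: α=2, u≡10; β=2, v≡5 (mod 11); (10|11)=-1, (5|11)=+1; sign (−1)^0·-1^2·+1^2 = +1.
(a,b)_3: α=-4, u≡1; β=0, v≡2 (mod 3); (1|3)=+1, (2|3)=-1; sign (−1)^0·+1^0·-1^-4 = +1.
(a,b)_41: α=2, u≡5; β=1, v≡11 (mod 41); (5|41)=+1, (11|41)=-1; sign (−1)^0·+1^1·-1^2 = +1.
(23902, 779 / ℚ) ramifies at {17, 37}: a division algebra.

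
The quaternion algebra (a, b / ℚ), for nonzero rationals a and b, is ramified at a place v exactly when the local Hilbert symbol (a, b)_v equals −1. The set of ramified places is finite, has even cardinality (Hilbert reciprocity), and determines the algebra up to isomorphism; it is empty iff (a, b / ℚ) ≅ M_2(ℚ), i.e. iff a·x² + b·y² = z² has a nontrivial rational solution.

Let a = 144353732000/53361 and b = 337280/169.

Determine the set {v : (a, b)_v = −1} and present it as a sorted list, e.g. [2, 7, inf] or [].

Mod squares: a ≡ 170, b ≡ 5270. Check v ∈ {∞, 2, 3, 5, 7, 11, 13, 17, 31, 47}.
v=7: a=7^-2·(≡4), b=7^0·(≡6) mod 7; (4|7)=+1, (6|7)=-1; (−1)^{-2·0·3}·(+1)^0·(-1)^-2 = +1.
v=17: a=17^1·(≡14), b=17^1·(≡16) mod 17; (14|17)=-1, (16|17)=+1; (−1)^{1·1·8}·(-1)^1·(+1)^1 = -1.
v=5: a=5^3·(≡1), b=5^1·(≡4) mod 5; (1|5)=+1, (4|5)=+1; (−1)^{3·1·2}·(+1)^1·(+1)^3 = +1.
v=11: a=11^-2·(≡5), b=11^0·(≡5) mod 11; (5|11)=+1, (5|11)=+1; (−1)^{-2·0·5}·(+1)^0·(+1)^-2 = +1.
v=3: a=3^-2·(≡2), b=3^0·(≡2) mod 3; (2|3)=-1, (2|3)=-1; (−1)^{-2·0·1}·(-1)^0·(-1)^-2 = +1.
v=47: a=47^2·(≡44), b=47^0·(≡7) mod 47; (44|47)=-1, (7|47)=+1; (−1)^{2·0·23}·(-1)^0·(+1)^2 = +1.
v=13: a=13^0·(≡4), b=13^-2·(≡8) mod 13; (4|13)=+1, (8|13)=-1; (−1)^{0·-2·6}·(+1)^-2·(-1)^0 = +1.
v=31: a=31^2·(≡26), b=31^1·(≡11) mod 31; (26|31)=-1, (11|31)=-1; (−1)^{2·1·15}·(-1)^1·(-1)^2 = -1.
v=∞: 170 > 0 and 5270 > 0  ⇒  (a,b)_∞ = +1.
v=2: v_2(a)=5, v_2(b)=7; units ≡ 5, 3 (mod 8); ε·ε+αω+βω = 0·1+5·1+7·1 ≡ 0  ⇒  (a,b)_2 = +1.
|Ram(170, 5270)| = 2, even; anisotropic at {17, 31}.

[17, 31]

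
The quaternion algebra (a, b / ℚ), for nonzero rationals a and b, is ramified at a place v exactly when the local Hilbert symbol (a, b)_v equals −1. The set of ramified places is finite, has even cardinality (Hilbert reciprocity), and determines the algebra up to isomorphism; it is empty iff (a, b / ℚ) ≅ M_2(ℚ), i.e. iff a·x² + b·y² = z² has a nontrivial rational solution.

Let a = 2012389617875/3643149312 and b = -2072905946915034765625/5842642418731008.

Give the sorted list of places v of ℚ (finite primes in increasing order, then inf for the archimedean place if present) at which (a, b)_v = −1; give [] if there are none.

[5, 7]

(a, b) ≡ (105, -2) mod (ℚ^×)²; places V = {2, 3, 5, 7, 11, 13, 17, 31, 47, ∞}.
(a,b)_13: α=2, u≡1; β=2, v≡6 (mod 13); (1|13)=+1, (6|13)=-1; sign (−1)^0·+1^2·-1^2 = +1.
(a,b)_31: α=2, u≡11; β=4, v≡12 (mod 31); (11|31)=-1, (12|31)=-1; sign (−1)^0·-1^4·-1^2 = +1.
(a,b)_47: α=0, u≡29; β=-2, v≡15 (mod 47); (29|47)=-1, (15|47)=-1; sign (−1)^0·-1^-2·-1^0 = +1.
(a,b)_∞: sgn(105)=+, sgn(-2)=−, so +1.
(a,b)_2: α=-10, β=-11; u≡1, v≡7 (mod 8); ε(u)ε(v)=0·1, αω(v)=-10·0, βω(u)=-11·0; sum ≡ 0  ⇒  +1.
(a,b)_17: α=2, u≡12; β=2, v≡4 (mod 17); (12|17)=-1, (4|17)=+1; sign (−1)^0·-1^2·+1^2 = +1.
(a,b)_3: α=-5, u≡2; β=-6, v≡1 (mod 3); (2|3)=-1, (1|3)=+1; sign (−1)^0·-1^-6·+1^-5 = +1.
(a,b)_7: α=3, u≡2; β=6, v≡5 (mod 7); (2|7)=+1, (5|7)=-1; sign (−1)^0·+1^6·-1^3 = -1.
(a,b)_5: α=3, u≡4; β=8, v≡2 (mod 5); (4|5)=+1, (2|5)=-1; sign (−1)^0·+1^8·-1^3 = -1.
(a,b)_11: α=-4, u≡10; β=-6, v≡3 (mod 11); (10|11)=-1, (3|11)=+1; sign (−1)^0·-1^-6·+1^-4 = +1.
|Ram(105, -2)| = 2, even; anisotropic at {5, 7}.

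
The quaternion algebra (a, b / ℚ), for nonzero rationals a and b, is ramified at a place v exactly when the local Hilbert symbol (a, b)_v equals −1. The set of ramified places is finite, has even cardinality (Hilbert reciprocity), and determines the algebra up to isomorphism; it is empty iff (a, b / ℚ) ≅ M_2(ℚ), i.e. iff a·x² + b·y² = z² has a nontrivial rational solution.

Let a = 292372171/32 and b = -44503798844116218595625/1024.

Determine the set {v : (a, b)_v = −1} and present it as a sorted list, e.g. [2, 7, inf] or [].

[2, 17, 19, 29]

(a, b) ≡ (243542, -17) mod (ℚ^×)²; places V = {2, 5, 7, 13, 17, 19, 29, ∞}.
(a,b)_17: α=1, u≡5; β=3, v≡4 (mod 17); (5|17)=-1, (4|17)=+1; sign (−1)^0·-1^3·+1^1 = -1.
(a,b)_2: α=-5, β=-10; u≡3, v≡7 (mod 8); ε(u)ε(v)=1·1, αω(v)=-5·0, βω(u)=-10·1; sum ≡ 1  ⇒  -1.
(a,b)_∞: sgn(243542)=+, sgn(-17)=−, so +1.
(a,b)_19: α=1, u≡12; β=2, v≡10 (mod 19); (12|19)=-1, (10|19)=-1; sign (−1)^0·-1^2·-1^1 = -1.
(a,b)_29: α=1, u≡12; β=2, v≡17 (mod 29); (12|29)=-1, (17|29)=-1; sign (−1)^0·-1^2·-1^1 = -1.
(a,b)_5: α=0, u≡3; β=4, v≡3 (mod 5); (3|5)=-1, (3|5)=-1; sign (−1)^0·-1^4·-1^0 = +1.
(a,b)_13: α=1, u≡4; β=2, v≡10 (mod 13); (4|13)=+1, (10|13)=+1; sign (−1)^0·+1^2·+1^1 = +1.
(a,b)_7: α=4, u≡5; β=10, v≡4 (mod 7); (5|7)=-1, (4|7)=+1; sign (−1)^0·-1^10·+1^4 = +1.
Ram(243542, -17) = {2, 17, 19, 29}; no ℚ_2-point on the conic.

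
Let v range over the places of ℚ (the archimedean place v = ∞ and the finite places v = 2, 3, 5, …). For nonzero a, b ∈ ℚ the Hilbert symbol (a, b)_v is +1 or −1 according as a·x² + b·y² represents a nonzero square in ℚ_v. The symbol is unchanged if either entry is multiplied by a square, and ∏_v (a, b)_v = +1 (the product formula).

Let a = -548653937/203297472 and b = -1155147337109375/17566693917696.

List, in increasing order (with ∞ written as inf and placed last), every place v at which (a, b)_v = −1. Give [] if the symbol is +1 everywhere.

Mod squares: a ≡ -51, b ≡ -23. Check v ∈ {∞, 2, 3, 5, 7, 11, 13, 17, 19, 23, 29}.
v=17: a=17^1·(≡3), b=17^2·(≡11) mod 17; (3|17)=-1, (11|17)=-1; (−1)^{1·2·8}·(-1)^2·(-1)^1 = -1.
v=19: a=19^2·(≡7), b=19^0·(≡18) mod 19; (7|19)=+1, (18|19)=-1; (−1)^{2·0·9}·(+1)^0·(-1)^2 = +1.
v=13: a=13^2·(≡4), b=13^0·(≡1) mod 13; (4|13)=+1, (1|13)=+1; (−1)^{2·0·6}·(+1)^0·(+1)^2 = +1.
v=11: a=11^0·(≡1), b=11^-2·(≡2) mod 11; (1|11)=+1, (2|11)=-1; (−1)^{0·-2·5}·(+1)^-2·(-1)^0 = +1.
v=29: a=29^0·(≡24), b=29^2·(≡5) mod 29; (24|29)=+1, (5|29)=+1; (−1)^{0·2·14}·(+1)^2·(+1)^0 = +1.
v=∞: -51 < 0 and -23 < 0  ⇒  (a,b)_∞ = -1.
v=2: v_2(a)=-6, v_2(b)=-10; units ≡ 5, 1 (mod 8); ε·ε+αω+βω = 0·0+-6·0+-10·1 ≡ 0  ⇒  (a,b)_2 = +1.
v=3: a=3^-3·(≡1), b=3^-10·(≡1) mod 3; (1|3)=+1, (1|3)=+1; (−1)^{-3·-10·1}·(+1)^-10·(+1)^-3 = +1.
v=23: a=23^2·(≡18), b=23^3·(≡19) mod 23; (18|23)=+1, (19|23)=-1; (−1)^{2·3·11}·(+1)^3·(-1)^2 = +1.
v=7: a=7^-6·(≡6), b=7^-4·(≡3) mod 7; (6|7)=-1, (3|7)=-1; (−1)^{-6·-4·3}·(-1)^-4·(-1)^-6 = +1.
v=5: a=5^0·(≡4), b=5^8·(≡2) mod 5; (4|5)=+1, (2|5)=-1; (−1)^{0·8·2}·(+1)^8·(-1)^0 = +1.
|Ram(-51, -23)| = 2, even; anisotropic at {17, ∞}.

[17, inf]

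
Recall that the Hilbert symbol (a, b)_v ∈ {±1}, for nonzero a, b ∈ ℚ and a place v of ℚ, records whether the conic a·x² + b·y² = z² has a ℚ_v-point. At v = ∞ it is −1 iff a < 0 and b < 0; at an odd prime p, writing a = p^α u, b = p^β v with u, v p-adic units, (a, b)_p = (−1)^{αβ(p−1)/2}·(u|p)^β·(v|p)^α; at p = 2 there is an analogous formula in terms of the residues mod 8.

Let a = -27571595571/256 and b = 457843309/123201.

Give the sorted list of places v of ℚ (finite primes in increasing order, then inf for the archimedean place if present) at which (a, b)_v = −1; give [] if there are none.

[17, 53]

Mod squares: a ≡ -8486179, b ≡ 77221. Check v ∈ {∞, 2, 3, 7, 11, 13, 17, 19, 31, 43, 47, 53}.
v=3: a=3^2·(≡2), b=3^-6·(≡1) mod 3; (2|3)=-1, (1|3)=+1; (−1)^{2·-6·1}·(-1)^-6·(+1)^2 = +1.
v=∞: -8486179 < 0 and 77221 > 0  ⇒  (a,b)_∞ = +1.
v=7: a=7^0·(≡3), b=7^2·(≡1) mod 7; (3|7)=-1, (1|7)=+1; (−1)^{0·2·3}·(-1)^2·(+1)^0 = +1.
v=47: a=47^1·(≡25), b=47^1·(≡46) mod 47; (25|47)=+1, (46|47)=-1; (−1)^{1·1·23}·(+1)^1·(-1)^1 = +1.
v=11: a=11^0·(≡10), b=11^2·(≡5) mod 11; (10|11)=-1, (5|11)=+1; (−1)^{0·2·5}·(-1)^2·(+1)^0 = +1.
v=53: a=53^0·(≡8), b=53^1·(≡12) mod 53; (8|53)=-1, (12|53)=-1; (−1)^{0·1·26}·(-1)^1·(-1)^0 = -1.
v=31: a=31^0·(≡1), b=31^1·(≡17) mod 31; (1|31)=+1, (17|31)=-1; (−1)^{0·1·15}·(+1)^1·(-1)^0 = +1.
v=19: a=19^3·(≡11), b=19^0·(≡1) mod 19; (11|19)=+1, (1|19)=+1; (−1)^{3·0·9}·(+1)^0·(+1)^3 = +1.
v=13: a=13^1·(≡3), b=13^-2·(≡1) mod 13; (3|13)=+1, (1|13)=+1; (−1)^{1·-2·6}·(+1)^-2·(+1)^1 = +1.
v=43: a=43^1·(≡11), b=43^0·(≡13) mod 43; (11|43)=+1, (13|43)=+1; (−1)^{1·0·21}·(+1)^0·(+1)^1 = +1.
v=17: a=17^1·(≡2), b=17^0·(≡3) mod 17; (2|17)=+1, (3|17)=-1; (−1)^{1·0·8}·(+1)^0·(-1)^1 = -1.
v=2: v_2(a)=-8, v_2(b)=0; units ≡ 5, 5 (mod 8); ε·ε+αω+βω = 0·0+-8·1+0·1 ≡ 0  ⇒  (a,b)_2 = +1.
Ram(-8486179, 77221) = {17, 53}; no ℚ_17-point on the conic.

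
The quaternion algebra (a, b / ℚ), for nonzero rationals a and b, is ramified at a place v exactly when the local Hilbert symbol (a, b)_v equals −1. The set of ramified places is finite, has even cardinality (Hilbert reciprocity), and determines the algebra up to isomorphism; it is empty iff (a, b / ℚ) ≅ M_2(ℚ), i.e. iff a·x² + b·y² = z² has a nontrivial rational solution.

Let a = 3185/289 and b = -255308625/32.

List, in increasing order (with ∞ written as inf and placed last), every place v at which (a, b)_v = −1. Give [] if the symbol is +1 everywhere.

(a, b) ≡ (65, -4290) mod (ℚ^×)²; places V = {2, 3, 5, 7, 11, 13, 17, 23, ∞}.
(a,b)_∞: sgn(65)=+, sgn(-4290)=−, so +1.
(a,b)_2: α=0, β=-5; u≡1, v≡7 (mod 8); ε(u)ε(v)=0·1, αω(v)=0·0, βω(u)=-5·0; sum ≡ 0  ⇒  +1.
(a,b)_23: α=0, u≡15; β=2, v≡11 (mod 23); (15|23)=-1, (11|23)=-1; sign (−1)^0·-1^2·-1^0 = +1.
(a,b)_13: α=1, u≡8; β=1, v≡11 (mod 13); (8|13)=-1, (11|13)=-1; sign (−1)^0·-1^1·-1^1 = +1.
(a,b)_3: α=0, u≡2; β=3, v≡1 (mod 3); (2|3)=-1, (1|3)=+1; sign (−1)^0·-1^3·+1^0 = -1.
(a,b)_7: α=2, u≡1; β=0, v≡4 (mod 7); (1|7)=+1, (4|7)=+1; sign (−1)^0·+1^0·+1^2 = +1.
(a,b)_17: α=-2, u≡6; β=0, v≡12 (mod 17); (6|17)=-1, (12|17)=-1; sign (−1)^0·-1^0·-1^-2 = +1.
(a,b)_11: α=0, u≡2; β=1, v≡7 (mod 11); (2|11)=-1, (7|11)=-1; sign (−1)^0·-1^1·-1^0 = -1.
(a,b)_5: α=1, u≡3; β=3, v≡3 (mod 5); (3|5)=-1, (3|5)=-1; sign (−1)^0·-1^3·-1^1 = +1.
(65, -4290 / ℚ) ramifies at {3, 11}: a division algebra.

[3, 11]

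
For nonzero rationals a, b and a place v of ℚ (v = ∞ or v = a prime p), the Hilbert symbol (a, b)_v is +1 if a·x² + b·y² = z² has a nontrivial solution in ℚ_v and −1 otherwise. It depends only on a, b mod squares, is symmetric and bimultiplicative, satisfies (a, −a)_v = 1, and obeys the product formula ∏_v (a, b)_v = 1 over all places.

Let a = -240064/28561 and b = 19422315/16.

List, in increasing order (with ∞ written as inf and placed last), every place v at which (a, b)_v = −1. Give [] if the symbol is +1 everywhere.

(a, b) ≡ (-31, 17835) mod (ℚ^×)²; places V = {2, 3, 5, 11, 13, 29, 31, 41, ∞}.
(a,b)_∞: sgn(-31)=−, sgn(17835)=+, so +1.
(a,b)_2: α=6, β=-4; u≡1, v≡3 (mod 8); ε(u)ε(v)=0·1, αω(v)=6·1, βω(u)=-4·0; sum ≡ 0  ⇒  +1.
(a,b)_3: α=0, u≡2; β=3, v≡2 (mod 3); (2|3)=-1, (2|3)=-1; sign (−1)^0·-1^3·-1^0 = -1.
(a,b)_31: α=1, u≡13; β=0, v≡18 (mod 31); (13|31)=-1, (18|31)=+1; sign (−1)^0·-1^0·+1^1 = +1.
(a,b)_41: α=0, u≡39; β=1, v≡18 (mod 41); (39|41)=+1, (18|41)=+1; sign (−1)^0·+1^1·+1^0 = +1.
(a,b)_11: α=2, u≡8; β=2, v≡5 (mod 11); (8|11)=-1, (5|11)=+1; sign (−1)^0·-1^2·+1^2 = +1.
(a,b)_29: α=0, u≡15; β=1, v≡6 (mod 29); (15|29)=-1, (6|29)=+1; sign (−1)^0·-1^1·+1^0 = -1.
(a,b)_5: α=0, u≡1; β=1, v≡3 (mod 5); (1|5)=+1, (3|5)=-1; sign (−1)^0·+1^1·-1^0 = +1.
(a,b)_13: α=-4, u≡7; β=0, v≡1 (mod 13); (7|13)=-1, (1|13)=+1; sign (−1)^0·-1^0·+1^-4 = +1.
Ram(-31, 17835) = {3, 29}; no ℚ_3-point on the conic.

[3, 29]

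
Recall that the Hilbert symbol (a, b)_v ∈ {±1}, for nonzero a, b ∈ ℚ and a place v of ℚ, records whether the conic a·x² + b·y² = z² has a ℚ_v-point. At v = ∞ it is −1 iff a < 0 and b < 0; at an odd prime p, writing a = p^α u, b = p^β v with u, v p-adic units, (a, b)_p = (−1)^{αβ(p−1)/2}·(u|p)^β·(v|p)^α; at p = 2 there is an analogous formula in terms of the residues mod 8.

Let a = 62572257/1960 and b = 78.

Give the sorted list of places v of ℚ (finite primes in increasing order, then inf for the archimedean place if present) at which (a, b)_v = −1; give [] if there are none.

(a, b) ≡ (330, 78) mod (ℚ^×)²; places V = {2, 3, 5, 7, 11, 13, 17, ∞}.
(a,b)_∞: sgn(330)=+, sgn(78)=+, so +1.
(a,b)_17: α=2, u≡7; β=0, v≡10 (mod 17); (7|17)=-1, (10|17)=-1; sign (−1)^0·-1^0·-1^2 = +1.
(a,b)_2: α=-3, β=1; u≡5, v≡7 (mod 8); ε(u)ε(v)=0·1, αω(v)=-3·0, βω(u)=1·1; sum ≡ 1  ⇒  -1.
(a,b)_3: α=9, u≡2; β=1, v≡2 (mod 3); (2|3)=-1, (2|3)=-1; sign (−1)^1·-1^1·-1^9 = -1.
(a,b)_7: α=-2, u≡4; β=0, v≡1 (mod 7); (4|7)=+1, (1|7)=+1; sign (−1)^0·+1^0·+1^-2 = +1.
(a,b)_5: α=-1, u≡1; β=0, v≡3 (mod 5); (1|5)=+1, (3|5)=-1; sign (−1)^0·+1^0·-1^-1 = -1.
(a,b)_11: α=1, u≡6; β=0, v≡1 (mod 11); (6|11)=-1, (1|11)=+1; sign (−1)^0·-1^0·+1^1 = +1.
(a,b)_13: α=0, u≡2; β=1, v≡6 (mod 13); (2|13)=-1, (6|13)=-1; sign (−1)^0·-1^1·-1^0 = -1.
Ram(330, 78) = {2, 3, 5, 13}; no ℚ_2-point on the conic.

[2, 3, 5, 13]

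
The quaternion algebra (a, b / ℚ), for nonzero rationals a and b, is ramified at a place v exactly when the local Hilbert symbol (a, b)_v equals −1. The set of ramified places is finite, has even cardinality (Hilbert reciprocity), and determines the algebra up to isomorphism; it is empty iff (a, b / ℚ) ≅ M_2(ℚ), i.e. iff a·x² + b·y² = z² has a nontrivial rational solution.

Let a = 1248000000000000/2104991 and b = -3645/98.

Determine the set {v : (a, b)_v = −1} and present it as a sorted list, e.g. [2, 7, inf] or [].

(a, b) ≡ (9282, -10) mod (ℚ^×)²; places V = {2, 3, 5, 7, 13, 17, 19, ∞}.
(a,b)_17: α=-1, u≡9; β=0, v≡6 (mod 17); (9|17)=+1, (6|17)=-1; sign (−1)^0·+1^0·-1^-1 = -1.
(a,b)_3: α=1, u≡1; β=6, v≡2 (mod 3); (1|3)=+1, (2|3)=-1; sign (−1)^0·+1^6·-1^1 = -1.
(a,b)_∞: sgn(9282)=+, sgn(-10)=−, so +1.
(a,b)_2: α=17, β=-1; u≡1, v≡3 (mod 8); ε(u)ε(v)=0·1, αω(v)=17·1, βω(u)=-1·0; sum ≡ 1  ⇒  -1.
(a,b)_5: α=12, u≡3; β=1, v≡2 (mod 5); (3|5)=-1, (2|5)=-1; sign (−1)^0·-1^1·-1^12 = -1.
(a,b)_13: α=1, u≡1; β=0, v≡3 (mod 13); (1|13)=+1, (3|13)=+1; sign (−1)^0·+1^0·+1^1 = +1.
(a,b)_7: α=-3, u≡6; β=-2, v≡1 (mod 7); (6|7)=-1, (1|7)=+1; sign (−1)^0·-1^-2·+1^-3 = +1.
(a,b)_19: α=-2, u≡2; β=0, v≡1 (mod 19); (2|19)=-1, (1|19)=+1; sign (−1)^0·-1^0·+1^-2 = +1.
Ram(9282, -10) = {2, 3, 5, 17}; no ℚ_2-point on the conic.

[2, 3, 5, 17]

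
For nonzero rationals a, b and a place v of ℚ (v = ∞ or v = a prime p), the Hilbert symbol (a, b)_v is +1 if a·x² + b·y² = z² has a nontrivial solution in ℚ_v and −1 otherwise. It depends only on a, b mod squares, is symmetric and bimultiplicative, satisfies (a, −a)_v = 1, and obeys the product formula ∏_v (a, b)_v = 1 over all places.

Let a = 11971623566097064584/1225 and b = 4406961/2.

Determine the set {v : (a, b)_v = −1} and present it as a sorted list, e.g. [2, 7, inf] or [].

Mod squares: a ≡ 111826, b ≡ 30498. Check v ∈ {∞, 2, 3, 5, 7, 11, 13, 17, 23}.
v=3: a=3^8·(≡1), b=3^1·(≡2) mod 3; (1|3)=+1, (2|3)=-1; (−1)^{8·1·1}·(+1)^1·(-1)^8 = +1.
v=2: v_2(a)=3, v_2(b)=-1; units ≡ 1, 1 (mod 8); ε·ε+αω+βω = 0·0+3·0+-1·0 ≡ 0  ⇒  (a,b)_2 = +1.
v=11: a=11^1·(≡2), b=11^0·(≡10) mod 11; (2|11)=-1, (10|11)=-1; (−1)^{1·0·5}·(-1)^0·(-1)^1 = -1.
v=23: a=23^1·(≡6), b=23^1·(≡20) mod 23; (6|23)=+1, (20|23)=-1; (−1)^{1·1·11}·(+1)^1·(-1)^1 = +1.
v=5: a=5^-2·(≡1), b=5^0·(≡3) mod 5; (1|5)=+1, (3|5)=-1; (−1)^{-2·0·2}·(+1)^0·(-1)^-2 = +1.
v=7: a=7^-2·(≡2), b=7^0·(≡3) mod 7; (2|7)=+1, (3|7)=-1; (−1)^{-2·0·3}·(+1)^0·(-1)^-2 = +1.
v=13: a=13^3·(≡4), b=13^1·(≡11) mod 13; (4|13)=+1, (11|13)=-1; (−1)^{3·1·6}·(+1)^1·(-1)^3 = -1.
v=∞: 111826 > 0 and 30498 > 0  ⇒  (a,b)_∞ = +1.
v=17: a=17^7·(≡13), b=17^3·(≡15) mod 17; (13|17)=+1, (15|17)=+1; (−1)^{7·3·8}·(+1)^3·(+1)^7 = +1.
|Ram(111826, 30498)| = 2, even; anisotropic at {11, 13}.

[11, 13]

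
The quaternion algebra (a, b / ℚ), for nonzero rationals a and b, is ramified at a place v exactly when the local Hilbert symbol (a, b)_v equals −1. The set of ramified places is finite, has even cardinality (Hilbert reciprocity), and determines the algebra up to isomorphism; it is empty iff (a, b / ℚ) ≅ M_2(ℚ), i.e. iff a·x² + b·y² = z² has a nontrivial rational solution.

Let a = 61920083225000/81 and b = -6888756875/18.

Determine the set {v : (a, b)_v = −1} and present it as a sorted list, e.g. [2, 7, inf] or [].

(a, b) ≡ (10010, -22) mod (ℚ^×)²; places V = {2, 3, 5, 7, 11, 13, ∞}.
(a,b)_∞: sgn(10010)=+, sgn(-22)=−, so +1.
(a,b)_7: α=1, u≡2; β=2, v≡3 (mod 7); (2|7)=+1, (3|7)=-1; sign (−1)^0·+1^2·-1^1 = -1.
(a,b)_5: α=5, u≡2; β=4, v≡3 (mod 5); (2|5)=-1, (3|5)=-1; sign (−1)^0·-1^4·-1^5 = -1.
(a,b)_11: α=5, u≡2; β=3, v≡1 (mod 11); (2|11)=-1, (1|11)=+1; sign (−1)^1·-1^3·+1^5 = +1.
(a,b)_13: α=3, u≡12; β=2, v≡3 (mod 13); (12|13)=+1, (3|13)=+1; sign (−1)^0·+1^2·+1^3 = +1.
(a,b)_3: α=-4, u≡2; β=-2, v≡2 (mod 3); (2|3)=-1, (2|3)=-1; sign (−1)^0·-1^-2·-1^-4 = +1.
(a,b)_2: α=3, β=-1; u≡5, v≡5 (mod 8); ε(u)ε(v)=0·0, αω(v)=3·1, βω(u)=-1·1; sum ≡ 0  ⇒  +1.
|Ram(10010, -22)| = 2, even; anisotropic at {5, 7}.

[5, 7]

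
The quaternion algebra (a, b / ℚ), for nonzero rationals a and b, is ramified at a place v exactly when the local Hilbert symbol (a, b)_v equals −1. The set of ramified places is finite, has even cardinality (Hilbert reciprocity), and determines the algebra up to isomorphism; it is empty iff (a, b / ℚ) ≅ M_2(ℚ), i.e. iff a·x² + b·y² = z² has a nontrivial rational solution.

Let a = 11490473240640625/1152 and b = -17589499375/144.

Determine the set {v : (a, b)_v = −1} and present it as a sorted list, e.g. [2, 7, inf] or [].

(a, b) ≡ (2, -1591) mod (ℚ^×)²; places V = {2, 3, 5, 7, 11, 19, 37, 43, ∞}.
(a,b)_11: α=2, u≡8; β=0, v≡3 (mod 11); (8|11)=-1, (3|11)=+1; sign (−1)^0·-1^0·+1^2 = +1.
(a,b)_19: α=0, u≡10; β=2, v≡9 (mod 19); (10|19)=-1, (9|19)=+1; sign (−1)^0·-1^2·+1^0 = +1.
(a,b)_7: α=4, u≡2; β=2, v≡3 (mod 7); (2|7)=+1, (3|7)=-1; sign (−1)^0·+1^2·-1^4 = +1.
(a,b)_37: α=2, u≡14; β=1, v≡19 (mod 37); (14|37)=-1, (19|37)=-1; sign (−1)^0·-1^1·-1^2 = -1.
(a,b)_43: α=2, u≡28; β=1, v≡1 (mod 43); (28|43)=-1, (1|43)=+1; sign (−1)^0·-1^1·+1^2 = -1.
(a,b)_2: α=-7, β=-4; u≡1, v≡1 (mod 8); ε(u)ε(v)=0·0, αω(v)=-7·0, βω(u)=-4·0; sum ≡ 0  ⇒  +1.
(a,b)_∞: sgn(2)=+, sgn(-1591)=−, so +1.
(a,b)_5: α=6, u≡3; β=4, v≡4 (mod 5); (3|5)=-1, (4|5)=+1; sign (−1)^0·-1^4·+1^6 = +1.
(a,b)_3: α=-2, u≡2; β=-2, v≡2 (mod 3); (2|3)=-1, (2|3)=-1; sign (−1)^0·-1^-2·-1^-2 = +1.
(2, -1591 / ℚ) ramifies at {37, 43}: a division algebra.

[37, 43]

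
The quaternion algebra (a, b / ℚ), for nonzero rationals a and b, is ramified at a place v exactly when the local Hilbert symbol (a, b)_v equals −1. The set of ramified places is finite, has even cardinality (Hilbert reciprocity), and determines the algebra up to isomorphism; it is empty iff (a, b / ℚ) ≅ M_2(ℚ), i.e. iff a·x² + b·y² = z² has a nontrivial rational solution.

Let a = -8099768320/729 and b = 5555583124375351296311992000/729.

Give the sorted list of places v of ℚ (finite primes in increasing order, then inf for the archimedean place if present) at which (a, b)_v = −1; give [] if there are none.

[17, 23]

Mod squares: a ≡ -27370, b ≡ 595. Check v ∈ {∞, 2, 3, 5, 7, 13, 17, 19, 23}.
v=13: a=13^0·(≡6), b=13^2·(≡4) mod 13; (6|13)=-1, (4|13)=+1; (−1)^{0·2·6}·(-1)^2·(+1)^0 = +1.
v=7: a=7^1·(≡5), b=7^3·(≡1) mod 7; (5|7)=-1, (1|7)=+1; (−1)^{1·3·3}·(-1)^3·(+1)^1 = +1.
v=17: a=17^3·(≡7), b=17^9·(≡2) mod 17; (7|17)=-1, (2|17)=+1; (−1)^{3·9·8}·(-1)^9·(+1)^3 = -1.
v=23: a=23^1·(≡1), b=23^4·(≡11) mod 23; (1|23)=+1, (11|23)=-1; (−1)^{1·4·11}·(+1)^4·(-1)^1 = -1.
v=19: a=19^0·(≡6), b=19^2·(≡11) mod 19; (6|19)=+1, (11|19)=+1; (−1)^{0·2·9}·(+1)^2·(+1)^0 = +1.
v=2: v_2(a)=11, v_2(b)=6; units ≡ 3, 3 (mod 8); ε·ε+αω+βω = 1·1+11·1+6·1 ≡ 0  ⇒  (a,b)_2 = +1.
v=3: a=3^-6·(≡2), b=3^-6·(≡1) mod 3; (2|3)=-1, (1|3)=+1; (−1)^{-6·-6·1}·(-1)^-6·(+1)^-6 = +1.
v=5: a=5^1·(≡4), b=5^3·(≡4) mod 5; (4|5)=+1, (4|5)=+1; (−1)^{1·3·2}·(+1)^3·(+1)^1 = +1.
v=∞: -27370 < 0 and 595 > 0  ⇒  (a,b)_∞ = +1.
|Ram(-27370, 595)| = 2, even; anisotropic at {17, 23}.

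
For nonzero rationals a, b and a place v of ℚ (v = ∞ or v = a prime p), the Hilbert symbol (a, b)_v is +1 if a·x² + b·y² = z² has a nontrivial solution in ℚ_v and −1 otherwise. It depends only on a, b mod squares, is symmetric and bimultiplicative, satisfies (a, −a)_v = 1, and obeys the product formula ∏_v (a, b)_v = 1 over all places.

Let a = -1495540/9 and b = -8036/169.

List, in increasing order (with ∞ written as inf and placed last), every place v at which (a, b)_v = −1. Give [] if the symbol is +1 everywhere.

[2, 41, 43, inf]

(a, b) ≡ (-373885, -41) mod (ℚ^×)²; places V = {2, 3, 5, 7, 13, 37, 41, 43, 47, ∞}.
(a,b)_∞: sgn(-373885)=−, sgn(-41)=−, so -1.
(a,b)_43: α=1, u≡39; β=0, v≡27 (mod 43); (39|43)=-1, (27|43)=-1; sign (−1)^0·-1^0·-1^1 = -1.
(a,b)_47: α=1, u≡26; β=0, v≡42 (mod 47); (26|47)=-1, (42|47)=+1; sign (−1)^0·-1^0·+1^1 = +1.
(a,b)_37: α=1, u≡27; β=0, v≡12 (mod 37); (27|37)=+1, (12|37)=+1; sign (−1)^0·+1^0·+1^1 = +1.
(a,b)_2: α=2, β=2; u≡3, v≡7 (mod 8); ε(u)ε(v)=1·1, αω(v)=2·0, βω(u)=2·1; sum ≡ 1  ⇒  -1.
(a,b)_13: α=0, u≡5; β=-2, v≡11 (mod 13); (5|13)=-1, (11|13)=-1; sign (−1)^0·-1^-2·-1^0 = +1.
(a,b)_7: α=0, u≡5; β=2, v≡4 (mod 7); (5|7)=-1, (4|7)=+1; sign (−1)^0·-1^2·+1^0 = +1.
(a,b)_5: α=1, u≡3; β=0, v≡1 (mod 5); (3|5)=-1, (1|5)=+1; sign (−1)^0·-1^0·+1^1 = +1.
(a,b)_3: α=-2, u≡2; β=0, v≡1 (mod 3); (2|3)=-1, (1|3)=+1; sign (−1)^0·-1^0·+1^-2 = +1.
(a,b)_41: α=0, u≡11; β=1, v≡10 (mod 41); (11|41)=-1, (10|41)=+1; sign (−1)^0·-1^1·+1^0 = -1.
Ram(-373885, -41) = {2, 41, 43, ∞}; no ℚ_2-point on the conic.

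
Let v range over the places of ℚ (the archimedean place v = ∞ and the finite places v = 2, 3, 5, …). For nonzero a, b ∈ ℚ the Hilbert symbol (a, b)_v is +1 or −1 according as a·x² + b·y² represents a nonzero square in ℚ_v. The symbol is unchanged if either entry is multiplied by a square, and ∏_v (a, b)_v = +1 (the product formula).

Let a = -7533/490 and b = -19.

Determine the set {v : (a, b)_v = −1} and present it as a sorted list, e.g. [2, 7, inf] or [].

Mod squares: a ≡ -930, b ≡ -19. Check v ∈ {∞, 2, 3, 5, 7, 19, 31}.
v=7: a=7^-2·(≡2), b=7^0·(≡2) mod 7; (2|7)=+1, (2|7)=+1; (−1)^{-2·0·3}·(+1)^0·(+1)^-2 = +1.
v=19: a=19^0·(≡7), b=19^1·(≡18) mod 19; (7|19)=+1, (18|19)=-1; (−1)^{0·1·9}·(+1)^1·(-1)^0 = +1.
v=∞: -930 < 0 and -19 < 0  ⇒  (a,b)_∞ = -1.
v=5: a=5^-1·(≡4), b=5^0·(≡1) mod 5; (4|5)=+1, (1|5)=+1; (−1)^{-1·0·2}·(+1)^0·(+1)^-1 = +1.
v=3: a=3^5·(≡2), b=3^0·(≡2) mod 3; (2|3)=-1, (2|3)=-1; (−1)^{5·0·1}·(-1)^0·(-1)^5 = -1.
v=2: v_2(a)=-1, v_2(b)=0; units ≡ 7, 5 (mod 8); ε·ε+αω+βω = 1·0+-1·1+0·0 ≡ 1  ⇒  (a,b)_2 = -1.
v=31: a=31^1·(≡25), b=31^0·(≡12) mod 31; (25|31)=+1, (12|31)=-1; (−1)^{1·0·15}·(+1)^0·(-1)^1 = -1.
Ram(-930, -19) = {2, 3, 31, ∞}; no ℚ_2-point on the conic.

[2, 3, 31, inf]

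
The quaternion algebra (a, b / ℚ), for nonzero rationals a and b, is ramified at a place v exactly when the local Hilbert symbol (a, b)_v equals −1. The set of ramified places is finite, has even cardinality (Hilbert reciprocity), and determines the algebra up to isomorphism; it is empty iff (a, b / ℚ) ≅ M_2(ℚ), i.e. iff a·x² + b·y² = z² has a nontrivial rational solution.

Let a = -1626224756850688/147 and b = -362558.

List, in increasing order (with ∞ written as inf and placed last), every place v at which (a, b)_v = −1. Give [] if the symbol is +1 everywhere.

(a, b) ≡ (-111, -362558) mod (ℚ^×)²; places V = {2, 3, 7, 19, 29, 37, 47, ∞}.
(a,b)_37: α=1, u≡7; β=0, v≡5 (mod 37); (7|37)=+1, (5|37)=-1; sign (−1)^0·+1^0·-1^1 = -1.
(a,b)_2: α=16, β=1; u≡1, v≡1 (mod 8); ε(u)ε(v)=0·0, αω(v)=16·0, βω(u)=1·0; sum ≡ 0  ⇒  +1.
(a,b)_19: α=2, u≡13; β=1, v≡13 (mod 19); (13|19)=-1, (13|19)=-1; sign (−1)^0·-1^1·-1^2 = -1.
(a,b)_47: α=2, u≡41; β=1, v≡41 (mod 47); (41|47)=-1, (41|47)=-1; sign (−1)^0·-1^1·-1^2 = -1.
(a,b)_7: α=-2, u≡2; β=1, v≡6 (mod 7); (2|7)=+1, (6|7)=-1; sign (−1)^0·+1^1·-1^-2 = +1.
(a,b)_3: α=-1, u≡2; β=0, v≡1 (mod 3); (2|3)=-1, (1|3)=+1; sign (−1)^0·-1^0·+1^-1 = +1.
(a,b)_∞: sgn(-111)=−, sgn(-362558)=−, so -1.
(a,b)_29: α=2, u≡25; β=1, v≡26 (mod 29); (25|29)=+1, (26|29)=-1; sign (−1)^0·+1^1·-1^2 = +1.
Ram(-111, -362558) = {19, 37, 47, ∞}; no ℚ_19-point on the conic.

[19, 37, 47, inf]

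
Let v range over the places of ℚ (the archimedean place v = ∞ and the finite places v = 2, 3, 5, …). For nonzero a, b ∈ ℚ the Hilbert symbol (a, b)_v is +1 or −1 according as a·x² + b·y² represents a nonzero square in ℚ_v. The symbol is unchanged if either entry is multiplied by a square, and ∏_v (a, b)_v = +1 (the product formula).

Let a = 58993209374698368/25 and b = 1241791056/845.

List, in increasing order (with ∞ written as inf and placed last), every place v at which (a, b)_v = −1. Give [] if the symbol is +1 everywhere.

Mod squares: a ≡ 1518, b ≡ 2945. Check v ∈ {∞, 2, 3, 5, 7, 11, 13, 19, 23, 31}.
v=31: a=31^2·(≡26), b=31^1·(≡9) mod 31; (26|31)=-1, (9|31)=+1; (−1)^{2·1·15}·(-1)^1·(+1)^2 = -1.
v=5: a=5^-2·(≡3), b=5^-1·(≡4) mod 5; (3|5)=-1, (4|5)=+1; (−1)^{-2·-1·2}·(-1)^-1·(+1)^-2 = -1.
v=11: a=11^1·(≡2), b=11^4·(≡8) mod 11; (2|11)=-1, (8|11)=-1; (−1)^{1·4·5}·(-1)^4·(-1)^1 = -1.
v=2: v_2(a)=7, v_2(b)=4; units ≡ 7, 1 (mod 8); ε·ε+αω+βω = 1·0+7·0+4·0 ≡ 0  ⇒  (a,b)_2 = +1.
v=13: a=13^0·(≡10), b=13^-2·(≡5) mod 13; (10|13)=+1, (5|13)=-1; (−1)^{0·-2·6}·(+1)^-2·(-1)^0 = +1.
v=∞: 1518 > 0 and 2945 > 0  ⇒  (a,b)_∞ = +1.
v=3: a=3^7·(≡2), b=3^2·(≡2) mod 3; (2|3)=-1, (2|3)=-1; (−1)^{7·2·1}·(-1)^2·(-1)^7 = -1.
v=19: a=19^2·(≡9), b=19^1·(≡3) mod 19; (9|19)=+1, (3|19)=-1; (−1)^{2·1·9}·(+1)^1·(-1)^2 = +1.
v=23: a=23^1·(≡11), b=23^0·(≡2) mod 23; (11|23)=-1, (2|23)=+1; (−1)^{1·0·11}·(-1)^0·(+1)^1 = +1.
v=7: a=7^4·(≡5), b=7^0·(≡6) mod 7; (5|7)=-1, (6|7)=-1; (−1)^{4·0·3}·(-1)^0·(-1)^4 = +1.
Ram(1518, 2945) = {3, 5, 11, 31}; no ℚ_3-point on the conic.

[3, 5, 11, 31]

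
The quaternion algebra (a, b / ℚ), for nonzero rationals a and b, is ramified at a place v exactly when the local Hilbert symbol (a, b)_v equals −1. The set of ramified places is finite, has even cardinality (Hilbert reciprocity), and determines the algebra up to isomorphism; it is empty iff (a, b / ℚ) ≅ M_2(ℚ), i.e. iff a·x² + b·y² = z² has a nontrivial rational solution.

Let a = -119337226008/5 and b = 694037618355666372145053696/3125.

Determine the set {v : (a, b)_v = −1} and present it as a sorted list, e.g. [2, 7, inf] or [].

(a, b) ≡ (-106590, 130) mod (ℚ^×)²; places V = {2, 3, 5, 7, 11, 13, 17, 19, 23, ∞}.
(a,b)_11: α=1, u≡4; β=2, v≡9 (mod 11); (4|11)=+1, (9|11)=+1; sign (−1)^0·+1^2·+1^1 = +1.
(a,b)_2: α=3, β=17; u≡1, v≡1 (mod 8); ε(u)ε(v)=0·0, αω(v)=3·0, βω(u)=17·0; sum ≡ 0  ⇒  +1.
(a,b)_23: α=0, u≡10; β=2, v≡10 (mod 23); (10|23)=-1, (10|23)=-1; sign (−1)^0·-1^2·-1^0 = +1.
(a,b)_∞: sgn(-106590)=−, sgn(130)=+, so +1.
(a,b)_3: α=1, u≡2; β=2, v≡1 (mod 3); (2|3)=-1, (1|3)=+1; sign (−1)^0·-1^2·+1^1 = +1.
(a,b)_5: α=-1, u≡2; β=-5, v≡1 (mod 5); (2|5)=-1, (1|5)=+1; sign (−1)^0·-1^-5·+1^-1 = -1.
(a,b)_7: α=2, u≡6; β=4, v≡1 (mod 7); (6|7)=-1, (1|7)=+1; sign (−1)^0·-1^4·+1^2 = +1.
(a,b)_13: α=4, u≡3; β=9, v≡9 (mod 13); (3|13)=+1, (9|13)=+1; sign (−1)^0·+1^9·+1^4 = +1.
(a,b)_19: α=1, u≡18; β=2, v≡7 (mod 19); (18|19)=-1, (7|19)=+1; sign (−1)^0·-1^2·+1^1 = +1.
(a,b)_17: α=1, u≡14; β=0, v≡6 (mod 17); (14|17)=-1, (6|17)=-1; sign (−1)^0·-1^0·-1^1 = -1.
|Ram(-106590, 130)| = 2, even; anisotropic at {5, 17}.

[5, 17]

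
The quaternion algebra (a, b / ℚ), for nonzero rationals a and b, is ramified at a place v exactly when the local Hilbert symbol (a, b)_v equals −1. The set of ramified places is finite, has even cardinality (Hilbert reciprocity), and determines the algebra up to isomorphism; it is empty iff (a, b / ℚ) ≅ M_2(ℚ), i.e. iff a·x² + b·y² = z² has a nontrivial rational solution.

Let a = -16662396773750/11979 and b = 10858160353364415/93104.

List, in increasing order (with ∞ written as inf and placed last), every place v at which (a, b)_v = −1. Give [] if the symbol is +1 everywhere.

[2, 3, 5, 11]

(a, b) ≡ (-2002, 165) mod (ℚ^×)²; places V = {2, 3, 5, 7, 11, 13, 19, 23, ∞}.
(a,b)_5: α=4, u≡3; β=1, v≡2 (mod 5); (3|5)=-1, (2|5)=-1; sign (−1)^0·-1^1·-1^4 = -1.
(a,b)_23: α=0, u≡19; β=-2, v≡13 (mod 23); (19|23)=-1, (13|23)=+1; sign (−1)^0·-1^-2·+1^0 = +1.
(a,b)_∞: sgn(-2002)=−, sgn(165)=+, so +1.
(a,b)_19: α=2, u≡8; β=4, v≡12 (mod 19); (8|19)=-1, (12|19)=-1; sign (−1)^0·-1^4·-1^2 = +1.
(a,b)_11: α=-3, u≡1; β=-1, v≡5 (mod 11); (1|11)=+1, (5|11)=+1; sign (−1)^1·+1^-1·+1^-3 = -1.
(a,b)_2: α=1, β=-4; u≡7, v≡5 (mod 8); ε(u)ε(v)=1·0, αω(v)=1·1, βω(u)=-4·0; sum ≡ 1  ⇒  -1.
(a,b)_13: α=3, u≡11; β=4, v≡4 (mod 13); (11|13)=-1, (4|13)=+1; sign (−1)^0·-1^4·+1^3 = +1.
(a,b)_7: α=5, u≡1; β=4, v≡2 (mod 7); (1|7)=+1, (2|7)=+1; sign (−1)^0·+1^4·+1^5 = +1.
(a,b)_3: α=-2, u≡2; β=5, v≡1 (mod 3); (2|3)=-1, (1|3)=+1; sign (−1)^0·-1^5·+1^-2 = -1.
Ram(-2002, 165) = {2, 3, 5, 11}; no ℚ_2-point on the conic.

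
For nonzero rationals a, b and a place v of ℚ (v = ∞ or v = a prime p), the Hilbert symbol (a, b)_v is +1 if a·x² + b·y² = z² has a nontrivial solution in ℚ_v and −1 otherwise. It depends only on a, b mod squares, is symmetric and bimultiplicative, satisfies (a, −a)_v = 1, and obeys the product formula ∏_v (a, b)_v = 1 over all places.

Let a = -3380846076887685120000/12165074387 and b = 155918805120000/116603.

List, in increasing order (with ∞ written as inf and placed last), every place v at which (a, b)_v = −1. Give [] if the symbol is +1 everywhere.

[2, 11, 13, 17]

(a, b) ≡ (-46189, 4199) mod (ℚ^×)²; places V = {2, 3, 5, 11, 13, 17, 19, 37, ∞}.
(a,b)_2: α=14, β=10; u≡3, v≡7 (mod 8); ε(u)ε(v)=1·1, αω(v)=14·0, βω(u)=10·1; sum ≡ 1  ⇒  -1.
(a,b)_∞: sgn(-46189)=−, sgn(4199)=+, so +1.
(a,b)_13: α=5, u≡4; β=3, v≡7 (mod 13); (4|13)=+1, (7|13)=-1; sign (−1)^0·+1^3·-1^5 = -1.
(a,b)_37: α=2, u≡29; β=2, v≡35 (mod 37); (29|37)=-1, (35|37)=-1; sign (−1)^0·-1^2·-1^2 = +1.
(a,b)_11: α=1, u≡4; β=0, v≡7 (mod 11); (4|11)=+1, (7|11)=-1; sign (−1)^0·+1^0·-1^1 = -1.
(a,b)_19: α=-5, u≡9; β=-3, v≡13 (mod 19); (9|19)=+1, (13|19)=-1; sign (−1)^1·+1^-3·-1^-5 = +1.
(a,b)_3: α=10, u≡2; β=4, v≡2 (mod 3); (2|3)=-1, (2|3)=-1; sign (−1)^0·-1^4·-1^10 = +1.
(a,b)_5: α=4, u≡4; β=4, v≡4 (mod 5); (4|5)=+1, (4|5)=+1; sign (−1)^0·+1^4·+1^4 = +1.
(a,b)_17: α=-3, u≡3; β=-1, v≡16 (mod 17); (3|17)=-1, (16|17)=+1; sign (−1)^0·-1^-1·+1^-3 = -1.
(-46189, 4199 / ℚ) ramifies at {2, 11, 13, 17}: a division algebra.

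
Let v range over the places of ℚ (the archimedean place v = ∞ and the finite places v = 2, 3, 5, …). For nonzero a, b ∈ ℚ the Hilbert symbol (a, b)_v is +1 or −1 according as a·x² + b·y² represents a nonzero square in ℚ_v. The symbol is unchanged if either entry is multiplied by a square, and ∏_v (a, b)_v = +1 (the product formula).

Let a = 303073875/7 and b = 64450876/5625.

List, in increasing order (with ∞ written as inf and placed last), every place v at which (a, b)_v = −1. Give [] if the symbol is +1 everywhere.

[7, 53]

Mod squares: a ≡ 9428965, b ≡ 391. Check v ∈ {∞, 2, 3, 5, 7, 13, 17, 23, 29, 53}.
v=23: a=23^1·(≡18), b=23^1·(≡20) mod 23; (18|23)=+1, (20|23)=-1; (−1)^{1·1·11}·(+1)^1·(-1)^1 = +1.
v=53: a=53^1·(≡52), b=53^0·(≡2) mod 53; (52|53)=+1, (2|53)=-1; (−1)^{1·0·26}·(+1)^0·(-1)^1 = -1.
v=7: a=7^-1·(≡6), b=7^2·(≡6) mod 7; (6|7)=-1, (6|7)=-1; (−1)^{-1·2·3}·(-1)^2·(-1)^-1 = -1.
v=∞: 9428965 > 0 and 391 > 0  ⇒  (a,b)_∞ = +1.
v=3: a=3^2·(≡1), b=3^-2·(≡1) mod 3; (1|3)=+1, (1|3)=+1; (−1)^{2·-2·1}·(+1)^-2·(+1)^2 = +1.
v=5: a=5^3·(≡3), b=5^-4·(≡4) mod 5; (3|5)=-1, (4|5)=+1; (−1)^{3·-4·2}·(-1)^-4·(+1)^3 = +1.
v=17: a=17^1·(≡11), b=17^1·(≡5) mod 17; (11|17)=-1, (5|17)=-1; (−1)^{1·1·8}·(-1)^1·(-1)^1 = +1.
v=29: a=29^0·(≡26), b=29^2·(≡11) mod 29; (26|29)=-1, (11|29)=-1; (−1)^{0·2·14}·(-1)^2·(-1)^0 = +1.
v=13: a=13^1·(≡1), b=13^0·(≡1) mod 13; (1|13)=+1, (1|13)=+1; (−1)^{1·0·6}·(+1)^0·(+1)^1 = +1.
v=2: v_2(a)=0, v_2(b)=2; units ≡ 5, 7 (mod 8); ε·ε+αω+βω = 0·1+0·0+2·1 ≡ 0  ⇒  (a,b)_2 = +1.
(9428965, 391 / ℚ) ramifies at {7, 53}: a division algebra.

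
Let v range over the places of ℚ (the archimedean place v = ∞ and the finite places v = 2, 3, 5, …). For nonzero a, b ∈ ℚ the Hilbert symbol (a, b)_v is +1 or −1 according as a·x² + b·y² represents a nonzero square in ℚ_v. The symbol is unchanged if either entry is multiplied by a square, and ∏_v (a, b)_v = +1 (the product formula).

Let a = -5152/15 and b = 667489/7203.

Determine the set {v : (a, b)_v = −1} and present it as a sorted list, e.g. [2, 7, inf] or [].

Mod squares: a ≡ -4830, b ≡ 3. Check v ∈ {∞, 2, 3, 5, 7, 19, 23, 43}.
v=43: a=43^0·(≡12), b=43^2·(≡34) mod 43; (12|43)=-1, (34|43)=-1; (−1)^{0·2·21}·(-1)^2·(-1)^0 = +1.
v=∞: -4830 < 0 and 3 > 0  ⇒  (a,b)_∞ = +1.
v=3: a=3^-1·(≡1), b=3^-1·(≡1) mod 3; (1|3)=+1, (1|3)=+1; (−1)^{-1·-1·1}·(+1)^-1·(+1)^-1 = -1.
v=23: a=23^1·(≡5), b=23^0·(≡13) mod 23; (5|23)=-1, (13|23)=+1; (−1)^{1·0·11}·(-1)^0·(+1)^1 = +1.
v=2: v_2(a)=5, v_2(b)=0; units ≡ 1, 3 (mod 8); ε·ε+αω+βω = 0·1+5·1+0·0 ≡ 1  ⇒  (a,b)_2 = -1.
v=5: a=5^-1·(≡1), b=5^0·(≡3) mod 5; (1|5)=+1, (3|5)=-1; (−1)^{-1·0·2}·(+1)^0·(-1)^-1 = -1.
v=7: a=7^1·(≡6), b=7^-4·(≡6) mod 7; (6|7)=-1, (6|7)=-1; (−1)^{1·-4·3}·(-1)^-4·(-1)^1 = -1.
v=19: a=19^0·(≡15), b=19^2·(≡3) mod 19; (15|19)=-1, (3|19)=-1; (−1)^{0·2·9}·(-1)^2·(-1)^0 = +1.
|Ram(-4830, 3)| = 4, even; anisotropic at {2, 3, 5, 7}.

[2, 3, 5, 7]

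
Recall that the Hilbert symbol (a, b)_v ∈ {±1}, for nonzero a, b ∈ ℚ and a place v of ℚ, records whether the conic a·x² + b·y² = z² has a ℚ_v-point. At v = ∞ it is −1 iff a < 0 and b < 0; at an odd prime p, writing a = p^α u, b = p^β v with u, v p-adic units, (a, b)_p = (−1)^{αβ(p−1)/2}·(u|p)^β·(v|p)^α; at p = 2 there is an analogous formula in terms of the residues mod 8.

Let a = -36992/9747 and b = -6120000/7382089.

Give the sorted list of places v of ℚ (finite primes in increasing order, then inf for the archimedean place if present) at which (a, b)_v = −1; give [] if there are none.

Mod squares: a ≡ -6, b ≡ -17. Check v ∈ {∞, 2, 3, 5, 11, 13, 17, 19}.
v=∞: -6 < 0 and -17 < 0  ⇒  (a,b)_∞ = -1.
v=17: a=17^2·(≡7), b=17^1·(≡1) mod 17; (7|17)=-1, (1|17)=+1; (−1)^{2·1·8}·(-1)^1·(+1)^2 = -1.
v=5: a=5^0·(≡4), b=5^4·(≡2) mod 5; (4|5)=+1, (2|5)=-1; (−1)^{0·4·2}·(+1)^4·(-1)^0 = +1.
v=13: a=13^0·(≡11), b=13^-2·(≡10) mod 13; (11|13)=-1, (10|13)=+1; (−1)^{0·-2·6}·(-1)^-2·(+1)^0 = +1.
v=11: a=11^0·(≡1), b=11^-2·(≡5) mod 11; (1|11)=+1, (5|11)=+1; (−1)^{0·-2·5}·(+1)^-2·(+1)^0 = +1.
v=3: a=3^-3·(≡1), b=3^2·(≡1) mod 3; (1|3)=+1, (1|3)=+1; (−1)^{-3·2·1}·(+1)^2·(+1)^-3 = +1.
v=19: a=19^-2·(≡12), b=19^-2·(≡18) mod 19; (12|19)=-1, (18|19)=-1; (−1)^{-2·-2·9}·(-1)^-2·(-1)^-2 = +1.
v=2: v_2(a)=7, v_2(b)=6; units ≡ 5, 7 (mod 8); ε·ε+αω+βω = 0·1+7·0+6·1 ≡ 0  ⇒  (a,b)_2 = +1.
Ram(-6, -17) = {17, ∞}; no ℚ_17-point on the conic.

[17, inf]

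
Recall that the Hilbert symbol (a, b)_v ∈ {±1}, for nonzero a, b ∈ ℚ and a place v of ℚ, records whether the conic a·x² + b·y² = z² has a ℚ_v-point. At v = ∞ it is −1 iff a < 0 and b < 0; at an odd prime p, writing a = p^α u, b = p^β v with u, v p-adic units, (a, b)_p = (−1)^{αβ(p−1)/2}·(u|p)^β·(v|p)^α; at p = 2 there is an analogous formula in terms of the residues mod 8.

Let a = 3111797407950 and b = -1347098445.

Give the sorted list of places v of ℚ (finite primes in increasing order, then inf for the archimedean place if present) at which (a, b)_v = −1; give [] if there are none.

Mod squares: a ≡ 238, b ≡ -2805. Check v ∈ {∞, 2, 3, 5, 7, 11, 17}.
v=7: a=7^3·(≡5), b=7^2·(≡2) mod 7; (5|7)=-1, (2|7)=+1; (−1)^{3·2·3}·(-1)^2·(+1)^3 = +1.
v=17: a=17^1·(≡7), b=17^1·(≡12) mod 17; (7|17)=-1, (12|17)=-1; (−1)^{1·1·8}·(-1)^1·(-1)^1 = +1.
v=3: a=3^6·(≡1), b=3^5·(≡1) mod 3; (1|3)=+1, (1|3)=+1; (−1)^{6·5·1}·(+1)^5·(+1)^6 = +1.
v=11: a=11^4·(≡7), b=11^3·(≡4) mod 11; (7|11)=-1, (4|11)=+1; (−1)^{4·3·5}·(-1)^3·(+1)^4 = -1.
v=∞: 238 > 0 and -2805 < 0  ⇒  (a,b)_∞ = +1.
v=2: v_2(a)=1, v_2(b)=0; units ≡ 7, 3 (mod 8); ε·ε+αω+βω = 1·1+1·1+0·0 ≡ 0  ⇒  (a,b)_2 = +1.
v=5: a=5^2·(≡3), b=5^1·(≡1) mod 5; (3|5)=-1, (1|5)=+1; (−1)^{2·1·2}·(-1)^1·(+1)^2 = -1.
|Ram(238, -2805)| = 2, even; anisotropic at {5, 11}.

[5, 11]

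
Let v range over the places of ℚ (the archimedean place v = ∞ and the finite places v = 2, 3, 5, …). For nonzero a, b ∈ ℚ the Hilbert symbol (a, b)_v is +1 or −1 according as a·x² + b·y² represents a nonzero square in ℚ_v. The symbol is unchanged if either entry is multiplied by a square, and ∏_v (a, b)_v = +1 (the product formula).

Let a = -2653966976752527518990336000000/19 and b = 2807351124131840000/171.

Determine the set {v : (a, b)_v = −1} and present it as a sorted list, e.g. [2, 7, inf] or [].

[11, 13, 17, 19]

Mod squares: a ≡ -551, b ≡ 1339481. Check v ∈ {∞, 2, 3, 5, 11, 13, 17, 19, 29}.
v=3: a=3^0·(≡1), b=3^-2·(≡2) mod 3; (1|3)=+1, (2|3)=-1; (−1)^{0·-2·1}·(+1)^-2·(-1)^0 = +1.
v=29: a=29^5·(≡19), b=29^3·(≡11) mod 29; (19|29)=-1, (11|29)=-1; (−1)^{5·3·14}·(-1)^3·(-1)^5 = +1.
v=∞: -551 < 0 and 1339481 > 0  ⇒  (a,b)_∞ = +1.
v=2: v_2(a)=24, v_2(b)=18; units ≡ 1, 1 (mod 8); ε·ε+αω+βω = 0·0+24·0+18·0 ≡ 0  ⇒  (a,b)_2 = +1.
v=17: a=17^6·(≡6), b=17^3·(≡9) mod 17; (6|17)=-1, (9|17)=+1; (−1)^{6·3·8}·(-1)^3·(+1)^6 = -1.
v=13: a=13^2·(≡6), b=13^1·(≡12) mod 13; (6|13)=-1, (12|13)=+1; (−1)^{2·1·6}·(-1)^1·(+1)^2 = -1.
v=11: a=11^2·(≡2), b=11^1·(≡5) mod 11; (2|11)=-1, (5|11)=+1; (−1)^{2·1·5}·(-1)^1·(+1)^2 = -1.
v=19: a=19^-1·(≡4), b=19^-1·(≡17) mod 19; (4|19)=+1, (17|19)=+1; (−1)^{-1·-1·9}·(+1)^-1·(+1)^-1 = -1.
v=5: a=5^6·(≡4), b=5^4·(≡4) mod 5; (4|5)=+1, (4|5)=+1; (−1)^{6·4·2}·(+1)^4·(+1)^6 = +1.
|Ram(-551, 1339481)| = 4, even; anisotropic at {11, 13, 17, 19}.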